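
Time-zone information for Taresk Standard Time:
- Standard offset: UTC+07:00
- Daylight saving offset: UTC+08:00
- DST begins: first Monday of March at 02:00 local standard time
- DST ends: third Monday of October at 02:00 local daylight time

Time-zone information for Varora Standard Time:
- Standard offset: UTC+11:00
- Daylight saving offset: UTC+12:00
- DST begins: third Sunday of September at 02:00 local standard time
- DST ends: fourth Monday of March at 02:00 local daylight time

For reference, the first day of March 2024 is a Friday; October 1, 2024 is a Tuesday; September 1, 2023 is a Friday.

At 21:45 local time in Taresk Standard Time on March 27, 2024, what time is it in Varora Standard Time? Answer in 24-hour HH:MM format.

00:45

1 March 2024 is a Friday, so the first Monday is March 4.
1 October 2024 is a Tuesday, so the first Monday is October 7 and the third is October 21.
March 27, 2024 lies within the daylight-saving period (4 March – 21 October), so Taresk Standard Time is on daylight time, UTC+08:00.
21:45 Taresk Standard Time − 8h = 13:45 UTC.
1 September 2023 is a Friday, so the first Sunday is September 3 and the third is September 17.
1 March 2024 is a Friday, so the first Monday is March 4 and the fourth is March 25.
At the standard offset (UTC+11:00), 13:45 UTC + 11h = 00:45 Varora Standard Time standard time (rolling into the next day, 28 March 2024).
Daylight saving runs 17 September 2023 – 25 March 2024; the standard-time date in Varora Standard Time, March 28, 2024, is outside that window, so Varora Standard Time is on standard time at UTC+11:00.
13:45 UTC + 11h = 00:45 Varora Standard Time (rolling into the next day, 28 March 2024).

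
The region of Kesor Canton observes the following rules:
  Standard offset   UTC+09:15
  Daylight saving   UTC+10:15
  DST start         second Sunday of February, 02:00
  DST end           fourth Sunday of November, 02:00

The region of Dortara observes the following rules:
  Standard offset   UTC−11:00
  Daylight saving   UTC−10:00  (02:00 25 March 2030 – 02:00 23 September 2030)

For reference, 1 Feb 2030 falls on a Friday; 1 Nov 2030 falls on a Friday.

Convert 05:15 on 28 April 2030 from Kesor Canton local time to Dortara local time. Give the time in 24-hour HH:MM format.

09:00

1 February 2030 is a Friday, so the first Sunday is February 3 and the second is February 10.
1 November 2030 is a Friday, so the first Sunday is November 3 and the fourth is November 24.
Daylight saving runs 10 February – 24 November; 28 April 2030 is inside that window, so Kesor Canton is at UTC+10:15.
05:15 Kesor Canton − 10h15m = 19:00 UTC (rolling into the previous day, 27 April 2030).
At the standard offset (UTC−11:00), 19:00 UTC − 11h = 08:00 Dortara standard time.
Daylight saving runs 25 March – 23 September; the standard-time date in Dortara, 27 April 2030, is inside that window, so Dortara is at UTC−10:00.
19:00 UTC − 10h = 09:00 Dortara.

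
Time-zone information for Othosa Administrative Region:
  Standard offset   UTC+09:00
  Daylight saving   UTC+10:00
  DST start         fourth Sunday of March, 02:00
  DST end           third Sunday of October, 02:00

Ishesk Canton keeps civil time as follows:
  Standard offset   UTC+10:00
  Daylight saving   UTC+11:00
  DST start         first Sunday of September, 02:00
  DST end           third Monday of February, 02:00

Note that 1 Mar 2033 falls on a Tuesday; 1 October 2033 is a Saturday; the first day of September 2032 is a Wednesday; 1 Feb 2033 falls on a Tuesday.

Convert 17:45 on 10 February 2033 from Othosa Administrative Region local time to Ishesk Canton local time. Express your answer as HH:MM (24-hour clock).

19:45

1 March 2033 is a Tuesday, so the first Sunday is March 6 and the fourth is March 27.
1 October 2033 is a Saturday, so the first Sunday is October 2 and the third is October 16.
10 February 2033 does not fall between 27 March and 16 October, so daylight saving is not in effect and Othosa Administrative Region is at UTC+09:00.
17:45 Othosa Administrative Region − 9h = 08:45 UTC.
1 September 2032 is a Wednesday, so the first Sunday is September 5.
1 February 2033 is a Tuesday, so the first Monday is February 7 and the third is February 21.
At the standard offset (UTC+10:00), 08:45 UTC + 10h = 18:45 Ishesk Canton standard time.
The standard-time date in Ishesk Canton, 10 February 2033, lies within the daylight-saving period (5 September 2032 – 21 February 2033), so Ishesk Canton is on daylight time, UTC+11:00.
08:45 UTC + 11h = 19:45 Ishesk Canton.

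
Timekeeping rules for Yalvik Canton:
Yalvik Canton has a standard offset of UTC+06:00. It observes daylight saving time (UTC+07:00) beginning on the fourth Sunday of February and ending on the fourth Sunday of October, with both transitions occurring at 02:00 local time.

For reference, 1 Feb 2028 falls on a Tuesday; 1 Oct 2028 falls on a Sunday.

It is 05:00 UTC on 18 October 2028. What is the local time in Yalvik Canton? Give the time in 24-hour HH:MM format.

12:00

1 February 2028 is a Tuesday, so the first Sunday is February 6 and the fourth is February 27.
1 October 2028 is a Sunday, so the first Sunday is October 1 and the fourth is October 22.
At the standard offset (UTC+06:00), 05:00 UTC + 6h = 11:00 Yalvik Canton standard time.
The standard-time date in Yalvik Canton, 18 October 2028, falls between 27 February and 22 October, so daylight saving is in effect and Yalvik Canton is at UTC+07:00.
05:00 UTC + 7h = 12:00 local.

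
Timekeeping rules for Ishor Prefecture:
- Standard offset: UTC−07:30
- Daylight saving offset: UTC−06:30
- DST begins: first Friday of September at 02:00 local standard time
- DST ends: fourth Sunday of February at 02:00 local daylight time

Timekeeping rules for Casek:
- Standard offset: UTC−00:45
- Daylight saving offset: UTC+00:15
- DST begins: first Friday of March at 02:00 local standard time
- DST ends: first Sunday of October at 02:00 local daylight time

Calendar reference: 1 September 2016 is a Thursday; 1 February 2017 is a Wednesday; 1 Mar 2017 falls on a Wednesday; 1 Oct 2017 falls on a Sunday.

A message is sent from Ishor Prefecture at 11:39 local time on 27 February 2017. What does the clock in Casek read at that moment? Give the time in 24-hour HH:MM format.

1 September 2016 is a Thursday, so the first Friday is September 2.
1 February 2017 is a Wednesday, so the first Sunday is February 5 and the fourth is February 26.
Daylight saving runs 2 September 2016 – 26 February 2017; 27 February 2017 is outside that window, so Ishor Prefecture is on standard time at UTC−07:30.
11:39 Ishor Prefecture + 7h30m = 19:09 UTC.
1 March 2017 is a Wednesday, so the first Friday is March 3.
1 October 2017 is a Sunday, so the first Sunday is October 1.
At the standard offset (UTC−00:45), 19:09 UTC − 0h45m = 18:24 Casek standard time.
The standard-time date in Casek, 27 February 2017, is outside the daylight-saving period (3 March – 1 October), so Casek is on standard time, UTC−00:45.
19:09 UTC − 0h45m = 18:24 Casek.

18:24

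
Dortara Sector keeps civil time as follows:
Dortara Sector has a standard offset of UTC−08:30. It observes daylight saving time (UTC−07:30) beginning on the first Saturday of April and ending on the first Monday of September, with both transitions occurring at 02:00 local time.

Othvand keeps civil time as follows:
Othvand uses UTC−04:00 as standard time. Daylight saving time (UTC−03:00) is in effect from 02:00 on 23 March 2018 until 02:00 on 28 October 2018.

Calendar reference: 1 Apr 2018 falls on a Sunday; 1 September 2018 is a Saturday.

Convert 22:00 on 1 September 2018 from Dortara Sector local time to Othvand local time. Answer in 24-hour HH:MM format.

1 April 2018 is a Sunday, so the first Saturday is April 7.
1 September 2018 is a Saturday, so the first Monday is September 3.
1 September 2018 falls between 7 April and 3 September, so daylight saving is in effect and Dortara Sector is at UTC−07:30.
22:00 Dortara Sector + 7h30m = 05:30 UTC (rolling into the next day, 2 September 2018).
At the standard offset (UTC−04:00), 05:30 UTC − 4h = 01:30 Othvand standard time.
The standard-time date in Othvand, 2 September 2018, lies within the daylight-saving period (23 March – 28 October), so Othvand is on daylight time, UTC−03:00.
05:30 UTC − 3h = 02:30 Othvand.

02:30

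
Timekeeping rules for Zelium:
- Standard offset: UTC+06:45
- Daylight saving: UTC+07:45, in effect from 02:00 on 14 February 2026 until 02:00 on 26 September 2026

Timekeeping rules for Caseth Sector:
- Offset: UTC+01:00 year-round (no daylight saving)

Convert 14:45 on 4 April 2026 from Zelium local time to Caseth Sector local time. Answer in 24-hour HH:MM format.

4 April 2026 lies within the daylight-saving period (14 February – 26 September), so Zelium is on daylight time, UTC+07:45.
14:45 Zelium − 7h45m = 07:00 UTC.
Caseth Sector stays on UTC+01:00 all year.
07:00 UTC + 1h = 08:00 Caseth Sector.

08:00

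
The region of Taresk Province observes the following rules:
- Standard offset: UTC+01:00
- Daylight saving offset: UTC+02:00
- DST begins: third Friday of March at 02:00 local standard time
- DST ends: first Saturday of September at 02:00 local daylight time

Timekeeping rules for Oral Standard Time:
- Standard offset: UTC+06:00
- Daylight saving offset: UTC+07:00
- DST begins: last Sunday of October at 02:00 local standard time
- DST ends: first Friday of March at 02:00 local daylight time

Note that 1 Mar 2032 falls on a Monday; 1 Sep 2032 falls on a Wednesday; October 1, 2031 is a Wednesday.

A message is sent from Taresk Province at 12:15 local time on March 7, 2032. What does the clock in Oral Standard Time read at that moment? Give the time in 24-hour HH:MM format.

1 March 2032 is a Monday, so the first Friday is March 5 and the third is March 19.
1 September 2032 is a Wednesday, so the first Saturday is September 4.
March 7, 2032 is outside the daylight-saving period (19 March – 4 September), so Taresk Province is on standard time, UTC+01:00.
12:15 Taresk Province − 1h = 11:15 UTC.
1 October 2031 is a Wednesday, so Sundays fall on 5, 12, 19, 26; the last is October 26.
1 March 2032 is a Monday, so the first Friday is March 5.
At the standard offset (UTC+06:00), 11:15 UTC + 6h = 17:15 Oral Standard Time standard time.
The standard-time date in Oral Standard Time, March 7, 2032, is outside the daylight-saving period (26 October 2031 – 5 March 2032), so Oral Standard Time is on standard time, UTC+06:00.
11:15 UTC + 6h = 17:15 Oral Standard Time.

17:15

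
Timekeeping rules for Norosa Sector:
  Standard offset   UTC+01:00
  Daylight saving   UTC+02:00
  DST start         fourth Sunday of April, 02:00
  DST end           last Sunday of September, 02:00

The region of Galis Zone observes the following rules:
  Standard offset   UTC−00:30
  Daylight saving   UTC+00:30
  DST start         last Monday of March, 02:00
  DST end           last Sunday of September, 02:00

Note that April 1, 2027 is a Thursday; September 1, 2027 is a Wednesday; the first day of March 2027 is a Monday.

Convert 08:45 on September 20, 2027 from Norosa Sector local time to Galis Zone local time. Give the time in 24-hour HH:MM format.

1 April 2027 is a Thursday, so the first Sunday is April 4 and the fourth is April 25.
1 September 2027 is a Wednesday, so Sundays fall on 5, 12, 19, 26; the last is September 26.
Daylight saving runs 25 April – 26 September; September 20, 2027 is inside that window, so Norosa Sector is at UTC+02:00.
08:45 Norosa Sector − 2h = 06:45 UTC.
1 March 2027 is a Monday, so Mondays fall on 1, 8, 15, 22, 29; the last is March 29.
1 September 2027 is a Wednesday, so Sundays fall on 5, 12, 19, 26; the last is September 26.
At the standard offset (UTC−00:30), 06:45 UTC − 0h30m = 06:15 Galis Zone standard time.
The standard-time date in Galis Zone, September 20, 2027, lies within the daylight-saving period (29 March – 26 September), so Galis Zone is on daylight time, UTC+00:30.
06:45 UTC + 0h30m = 07:15 Galis Zone.

07:15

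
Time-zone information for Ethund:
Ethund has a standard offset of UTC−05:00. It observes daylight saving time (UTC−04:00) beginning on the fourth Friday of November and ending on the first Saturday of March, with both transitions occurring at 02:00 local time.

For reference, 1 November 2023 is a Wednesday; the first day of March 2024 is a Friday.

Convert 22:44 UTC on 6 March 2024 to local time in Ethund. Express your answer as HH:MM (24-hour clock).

1 November 2023 is a Wednesday, so the first Friday is November 3 and the fourth is November 24.
1 March 2024 is a Friday, so the first Saturday is March 2.
At the standard offset (UTC−05:00), 22:44 UTC − 5h = 17:44 Ethund standard time.
The standard-time date in Ethund, 6 March 2024, does not fall between 24 November 2023 and 2 March 2024, so daylight saving is not in effect and Ethund is at UTC−05:00.
22:44 UTC − 5h = 17:44 local.

17:44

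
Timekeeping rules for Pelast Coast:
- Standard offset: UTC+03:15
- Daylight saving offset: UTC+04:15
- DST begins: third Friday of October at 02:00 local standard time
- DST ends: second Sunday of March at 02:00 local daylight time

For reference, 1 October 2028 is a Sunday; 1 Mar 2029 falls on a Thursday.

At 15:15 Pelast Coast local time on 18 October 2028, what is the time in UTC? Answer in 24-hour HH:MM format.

12:00

1 October 2028 is a Sunday, so the first Friday is October 6 and the third is October 20.
1 March 2029 is a Thursday, so the first Sunday is March 4 and the second is March 11.
Daylight saving runs 20 October 2028 – 11 March 2029; 18 October 2028 is outside that window, so Pelast Coast is on standard time at UTC+03:15.
15:15 local − 3h15m = 12:00 UTC.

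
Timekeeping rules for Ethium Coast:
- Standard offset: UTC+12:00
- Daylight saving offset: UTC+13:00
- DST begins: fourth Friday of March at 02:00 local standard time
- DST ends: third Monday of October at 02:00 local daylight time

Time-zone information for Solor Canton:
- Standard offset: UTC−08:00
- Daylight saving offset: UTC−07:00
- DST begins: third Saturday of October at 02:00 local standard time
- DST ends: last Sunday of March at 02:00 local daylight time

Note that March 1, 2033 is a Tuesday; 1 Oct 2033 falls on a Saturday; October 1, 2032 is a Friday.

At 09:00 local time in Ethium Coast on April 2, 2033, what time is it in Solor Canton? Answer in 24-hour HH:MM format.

12:00

1 March 2033 is a Tuesday, so the first Friday is March 4 and the fourth is March 25.
1 October 2033 is a Saturday, so the first Monday is October 3 and the third is October 17.
Daylight saving runs 25 March – 17 October; April 2, 2033 is inside that window, so Ethium Coast is at UTC+13:00.
09:00 Ethium Coast − 13h = 20:00 UTC (rolling into the previous day, 1 April 2033).
1 October 2032 is a Friday, so the first Saturday is October 2 and the third is October 16.
1 March 2033 is a Tuesday, so Sundays fall on 6, 13, 20, 27; the last is March 27.
At the standard offset (UTC−08:00), 20:00 UTC − 8h = 12:00 Solor Canton standard time.
The standard-time date in Solor Canton, April 1, 2033, does not fall between 16 October 2032 and 27 March 2033, so daylight saving is not in effect and Solor Canton is at UTC−08:00.
20:00 UTC − 8h = 12:00 Solor Canton.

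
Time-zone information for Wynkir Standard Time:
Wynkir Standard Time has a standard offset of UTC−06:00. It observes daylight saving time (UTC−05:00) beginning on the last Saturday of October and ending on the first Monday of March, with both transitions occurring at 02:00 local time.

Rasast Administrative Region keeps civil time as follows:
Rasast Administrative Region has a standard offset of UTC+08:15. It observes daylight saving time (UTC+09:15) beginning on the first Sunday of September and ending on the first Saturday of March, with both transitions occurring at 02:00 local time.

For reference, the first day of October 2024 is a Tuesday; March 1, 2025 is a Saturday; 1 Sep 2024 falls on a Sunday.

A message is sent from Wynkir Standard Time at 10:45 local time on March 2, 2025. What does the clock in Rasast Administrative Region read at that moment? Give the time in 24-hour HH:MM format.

00:00

1 October 2024 is a Tuesday, so Saturdays fall on 5, 12, 19, 26; the last is October 26.
1 March 2025 is a Saturday, so the first Monday is March 3.
March 2, 2025 lies within the daylight-saving period (26 October 2024 – 3 March 2025), so Wynkir Standard Time is on daylight time, UTC−05:00.
10:45 Wynkir Standard Time + 5h = 15:45 UTC.
1 September 2024 is a Sunday, so the first Sunday is September 1.
1 March 2025 is a Saturday, so the first Saturday is March 1.
At the standard offset (UTC+08:15), 15:45 UTC + 8h15m = 00:00 Rasast Administrative Region standard time (rolling into the next day, 3 March 2025).
The standard-time date in Rasast Administrative Region, March 3, 2025, does not fall between 1 September 2024 and 1 March 2025, so daylight saving is not in effect and Rasast Administrative Region is at UTC+08:15.
15:45 UTC + 8h15m = 00:00 Rasast Administrative Region (rolling into the next day, 3 March 2025).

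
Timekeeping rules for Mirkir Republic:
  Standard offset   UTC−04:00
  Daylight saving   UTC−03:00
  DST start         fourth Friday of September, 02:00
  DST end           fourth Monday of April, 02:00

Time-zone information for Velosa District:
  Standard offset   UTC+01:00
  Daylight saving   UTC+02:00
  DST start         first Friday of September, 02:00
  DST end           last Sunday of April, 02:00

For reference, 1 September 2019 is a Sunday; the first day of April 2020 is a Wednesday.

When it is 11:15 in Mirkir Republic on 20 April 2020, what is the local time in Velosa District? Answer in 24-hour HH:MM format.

1 September 2019 is a Sunday, so the first Friday is September 6 and the fourth is September 27.
1 April 2020 is a Wednesday, so the first Monday is April 6 and the fourth is April 27.
Daylight saving runs 27 September 2019 – 27 April 2020; 20 April 2020 is inside that window, so Mirkir Republic is at UTC−03:00.
11:15 Mirkir Republic + 3h = 14:15 UTC.
1 September 2019 is a Sunday, so the first Friday is September 6.
1 April 2020 is a Wednesday, so Sundays fall on 5, 12, 19, 26; the last is April 26.
At the standard offset (UTC+01:00), 14:15 UTC + 1h = 15:15 Velosa District standard time.
The standard-time date in Velosa District, 20 April 2020, falls between 6 September 2019 and 26 April 2020, so daylight saving is in effect and Velosa District is at UTC+02:00.
14:15 UTC + 2h = 16:15 Velosa District.

16:15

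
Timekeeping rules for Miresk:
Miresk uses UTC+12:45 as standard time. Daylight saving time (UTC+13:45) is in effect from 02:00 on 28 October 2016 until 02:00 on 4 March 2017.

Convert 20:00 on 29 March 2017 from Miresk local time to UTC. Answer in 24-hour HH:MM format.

07:15

Daylight saving runs 28 October 2016 – 4 March 2017; 29 March 2017 is outside that window, so Miresk is on standard time at UTC+12:45.
20:00 local − 12h45m = 07:15 UTC.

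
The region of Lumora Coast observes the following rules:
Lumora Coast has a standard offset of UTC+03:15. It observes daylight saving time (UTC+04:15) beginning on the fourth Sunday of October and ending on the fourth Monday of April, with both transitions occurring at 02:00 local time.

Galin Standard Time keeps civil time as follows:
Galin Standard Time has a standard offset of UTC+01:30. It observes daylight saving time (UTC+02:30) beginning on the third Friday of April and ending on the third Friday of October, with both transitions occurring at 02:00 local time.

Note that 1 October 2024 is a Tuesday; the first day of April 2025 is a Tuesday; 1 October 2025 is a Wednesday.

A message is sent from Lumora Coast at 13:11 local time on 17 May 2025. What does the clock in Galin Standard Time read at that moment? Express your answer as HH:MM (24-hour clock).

12:26

1 October 2024 is a Tuesday, so the first Sunday is October 6 and the fourth is October 27.
1 April 2025 is a Tuesday, so the first Monday is April 7 and the fourth is April 28.
17 May 2025 is outside the daylight-saving period (27 October 2024 – 28 April 2025), so Lumora Coast is on standard time, UTC+03:15.
13:11 Lumora Coast − 3h15m = 09:56 UTC.
1 April 2025 is a Tuesday, so the first Friday is April 4 and the third is April 18.
1 October 2025 is a Wednesday, so the first Friday is October 3 and the third is October 17.
At the standard offset (UTC+01:30), 09:56 UTC + 1h30m = 11:26 Galin Standard Time standard time.
The standard-time date in Galin Standard Time, 17 May 2025, falls between 18 April and 17 October, so daylight saving is in effect and Galin Standard Time is at UTC+02:30.
09:56 UTC + 2h30m = 12:26 Galin Standard Time.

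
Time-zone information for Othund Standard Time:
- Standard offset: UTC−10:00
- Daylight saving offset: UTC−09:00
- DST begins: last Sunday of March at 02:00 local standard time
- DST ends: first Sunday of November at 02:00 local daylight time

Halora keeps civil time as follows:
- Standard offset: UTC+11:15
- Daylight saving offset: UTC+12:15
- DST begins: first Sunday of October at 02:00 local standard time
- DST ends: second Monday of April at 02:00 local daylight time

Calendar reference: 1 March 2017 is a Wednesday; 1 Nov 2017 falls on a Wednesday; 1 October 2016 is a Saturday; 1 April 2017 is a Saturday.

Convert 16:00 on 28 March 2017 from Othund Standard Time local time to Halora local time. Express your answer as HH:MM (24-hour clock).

13:15

1 March 2017 is a Wednesday, so Sundays fall on 5, 12, 19, 26; the last is March 26.
1 November 2017 is a Wednesday, so the first Sunday is November 5.
28 March 2017 lies within the daylight-saving period (26 March – 5 November), so Othund Standard Time is on daylight time, UTC−09:00.
16:00 Othund Standard Time + 9h = 01:00 UTC (rolling into the next day, 29 March 2017).
1 October 2016 is a Saturday, so the first Sunday is October 2.
1 April 2017 is a Saturday, so the first Monday is April 3 and the second is April 10.
At the standard offset (UTC+11:15), 01:00 UTC + 11h15m = 12:15 Halora standard time.
The standard-time date in Halora, 29 March 2017, lies within the daylight-saving period (2 October 2016 – 10 April 2017), so Halora is on daylight time, UTC+12:15.
01:00 UTC + 12h15m = 13:15 Halora.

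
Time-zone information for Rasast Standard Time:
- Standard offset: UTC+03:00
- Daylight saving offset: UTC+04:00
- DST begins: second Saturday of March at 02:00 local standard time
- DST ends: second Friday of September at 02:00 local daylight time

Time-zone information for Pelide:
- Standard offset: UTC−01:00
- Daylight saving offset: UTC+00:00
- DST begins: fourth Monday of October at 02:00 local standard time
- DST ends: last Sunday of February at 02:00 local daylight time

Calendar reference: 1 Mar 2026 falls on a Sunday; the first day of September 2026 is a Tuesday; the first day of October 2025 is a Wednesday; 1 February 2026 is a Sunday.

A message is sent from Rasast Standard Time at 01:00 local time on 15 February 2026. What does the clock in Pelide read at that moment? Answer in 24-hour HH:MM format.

1 March 2026 is a Sunday, so the first Saturday is March 7 and the second is March 14.
1 September 2026 is a Tuesday, so the first Friday is September 4 and the second is September 11.
Daylight saving runs 14 March – 11 September; 15 February 2026 is outside that window, so Rasast Standard Time is on standard time at UTC+03:00.
01:00 Rasast Standard Time − 3h = 22:00 UTC (rolling into the previous day, 14 February 2026).
1 October 2025 is a Wednesday, so the first Monday is October 6 and the fourth is October 27.
1 February 2026 is a Sunday, so Sundays fall on 1, 8, 15, 22; the last is February 22.
At the standard offset (UTC−01:00), 22:00 UTC − 1h = 21:00 Pelide standard time.
The standard-time date in Pelide, 14 February 2026, lies within the daylight-saving period (27 October 2025 – 22 February 2026), so Pelide is on daylight time, UTC+00:00.
22:00 UTC + 0h = 22:00 Pelide.

22:00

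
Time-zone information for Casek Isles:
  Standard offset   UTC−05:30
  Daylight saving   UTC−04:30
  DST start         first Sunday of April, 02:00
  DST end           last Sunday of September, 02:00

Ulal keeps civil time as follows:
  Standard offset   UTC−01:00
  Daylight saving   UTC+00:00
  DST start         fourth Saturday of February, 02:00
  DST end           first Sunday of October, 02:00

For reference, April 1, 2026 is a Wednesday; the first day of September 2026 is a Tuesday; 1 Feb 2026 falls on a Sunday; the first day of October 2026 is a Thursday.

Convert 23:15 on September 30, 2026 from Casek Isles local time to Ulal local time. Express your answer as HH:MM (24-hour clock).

1 April 2026 is a Wednesday, so the first Sunday is April 5.
1 September 2026 is a Tuesday, so Sundays fall on 6, 13, 20, 27; the last is September 27.
Daylight saving runs 5 April – 27 September; September 30, 2026 is outside that window, so Casek Isles is on standard time at UTC−05:30.
23:15 Casek Isles + 5h30m = 04:45 UTC (rolling into the next day, 1 October 2026).
1 February 2026 is a Sunday, so the first Saturday is February 7 and the fourth is February 28.
1 October 2026 is a Thursday, so the first Sunday is October 4.
At the standard offset (UTC−01:00), 04:45 UTC − 1h = 03:45 Ulal standard time.
The standard-time date in Ulal, October 1, 2026, falls between 28 February and 4 October, so daylight saving is in effect and Ulal is at UTC+00:00.
04:45 UTC + 0h = 04:45 Ulal.

04:45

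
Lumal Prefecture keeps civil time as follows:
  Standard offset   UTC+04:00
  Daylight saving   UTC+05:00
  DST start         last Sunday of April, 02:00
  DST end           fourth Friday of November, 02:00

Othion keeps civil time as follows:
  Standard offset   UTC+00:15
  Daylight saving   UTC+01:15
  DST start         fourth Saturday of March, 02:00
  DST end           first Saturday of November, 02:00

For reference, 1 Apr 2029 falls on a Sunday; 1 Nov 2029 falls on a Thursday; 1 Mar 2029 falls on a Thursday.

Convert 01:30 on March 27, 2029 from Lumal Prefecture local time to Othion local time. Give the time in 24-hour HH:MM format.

22:45

1 April 2029 is a Sunday, so Sundays fall on 1, 8, 15, 22, 29; the last is April 29.
1 November 2029 is a Thursday, so the first Friday is November 2 and the fourth is November 23.
March 27, 2029 does not fall between 29 April and 23 November, so daylight saving is not in effect and Lumal Prefecture is at UTC+04:00.
01:30 Lumal Prefecture − 4h = 21:30 UTC (rolling into the previous day, 26 March 2029).
1 March 2029 is a Thursday, so the first Saturday is March 3 and the fourth is March 24.
1 November 2029 is a Thursday, so the first Saturday is November 3.
At the standard offset (UTC+00:15), 21:30 UTC + 0h15m = 21:45 Othion standard time.
The standard-time date in Othion, March 26, 2029, lies within the daylight-saving period (24 March – 3 November), so Othion is on daylight time, UTC+01:15.
21:30 UTC + 1h15m = 22:45 Othion.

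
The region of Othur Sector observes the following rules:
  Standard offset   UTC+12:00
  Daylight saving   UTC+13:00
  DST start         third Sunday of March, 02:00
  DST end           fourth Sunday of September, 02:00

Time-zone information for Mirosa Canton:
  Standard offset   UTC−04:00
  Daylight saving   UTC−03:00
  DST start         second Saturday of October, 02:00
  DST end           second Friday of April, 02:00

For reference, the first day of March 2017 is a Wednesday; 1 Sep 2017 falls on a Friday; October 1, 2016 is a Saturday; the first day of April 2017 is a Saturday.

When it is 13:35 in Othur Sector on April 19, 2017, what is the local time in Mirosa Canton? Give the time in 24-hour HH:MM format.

1 March 2017 is a Wednesday, so the first Sunday is March 5 and the third is March 19.
1 September 2017 is a Friday, so the first Sunday is September 3 and the fourth is September 24.
April 19, 2017 falls between 19 March and 24 September, so daylight saving is in effect and Othur Sector is at UTC+13:00.
13:35 Othur Sector − 13h = 00:35 UTC.
1 October 2016 is a Saturday, so the first Saturday is October 1 and the second is October 8.
1 April 2017 is a Saturday, so the first Friday is April 7 and the second is April 14.
At the standard offset (UTC−04:00), 00:35 UTC − 4h = 20:35 Mirosa Canton standard time (rolling into the previous day, 18 April 2017).
The standard-time date in Mirosa Canton, April 18, 2017, does not fall between 8 October 2016 and 14 April 2017, so daylight saving is not in effect and Mirosa Canton is at UTC−04:00.
00:35 UTC − 4h = 20:35 Mirosa Canton (rolling into the previous day, 18 April 2017).

20:35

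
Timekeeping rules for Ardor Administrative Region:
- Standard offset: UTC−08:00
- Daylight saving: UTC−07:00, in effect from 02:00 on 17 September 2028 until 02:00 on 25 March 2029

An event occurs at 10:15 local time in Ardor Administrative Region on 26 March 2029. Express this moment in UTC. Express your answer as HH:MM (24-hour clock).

18:15

26 March 2029 is outside the daylight-saving period (17 September 2028 – 25 March 2029), so Ardor Administrative Region is on standard time, UTC−08:00.
10:15 local + 8h = 18:15 UTC.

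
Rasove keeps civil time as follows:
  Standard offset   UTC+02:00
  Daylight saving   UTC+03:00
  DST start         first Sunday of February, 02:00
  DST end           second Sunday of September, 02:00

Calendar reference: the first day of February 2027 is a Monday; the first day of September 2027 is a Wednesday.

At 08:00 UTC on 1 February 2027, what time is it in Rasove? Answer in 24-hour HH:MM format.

1 February 2027 is a Monday, so the first Sunday is February 7.
1 September 2027 is a Wednesday, so the first Sunday is September 5 and the second is September 12.
At the standard offset (UTC+02:00), 08:00 UTC + 2h = 10:00 Rasove standard time.
Daylight saving runs 7 February – 12 September; the standard-time date in Rasove, 1 February 2027, is outside that window, so Rasove is on standard time at UTC+02:00.
08:00 UTC + 2h = 10:00 local.

10:00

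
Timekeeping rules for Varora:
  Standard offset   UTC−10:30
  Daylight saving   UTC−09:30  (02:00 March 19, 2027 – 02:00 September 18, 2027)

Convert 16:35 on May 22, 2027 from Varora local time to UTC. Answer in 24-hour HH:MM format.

02:05

May 22, 2027 falls between 19 March and 18 September, so daylight saving is in effect and Varora is at UTC−09:30.
16:35 local + 9h30m = 02:05 UTC (rolling into the next day, 23 May 2027).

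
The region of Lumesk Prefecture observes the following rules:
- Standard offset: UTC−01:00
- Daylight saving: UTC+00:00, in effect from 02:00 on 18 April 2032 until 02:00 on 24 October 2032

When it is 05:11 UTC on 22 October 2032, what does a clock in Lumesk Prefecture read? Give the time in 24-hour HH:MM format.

05:11

At the standard offset (UTC−01:00), 05:11 UTC − 1h = 04:11 Lumesk Prefecture standard time.
Daylight saving runs 18 April – 24 October; the standard-time date in Lumesk Prefecture, 22 October 2032, is inside that window, so Lumesk Prefecture is at UTC+00:00.
05:11 UTC + 0h = 05:11 local.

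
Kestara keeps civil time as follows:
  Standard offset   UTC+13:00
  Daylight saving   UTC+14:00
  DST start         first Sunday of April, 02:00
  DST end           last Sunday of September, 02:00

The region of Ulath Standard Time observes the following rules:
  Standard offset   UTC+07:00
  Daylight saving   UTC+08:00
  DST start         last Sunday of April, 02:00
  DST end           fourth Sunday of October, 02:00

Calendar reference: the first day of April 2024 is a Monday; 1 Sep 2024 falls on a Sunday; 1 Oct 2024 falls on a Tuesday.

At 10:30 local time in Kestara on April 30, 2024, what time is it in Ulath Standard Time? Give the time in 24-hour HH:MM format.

1 April 2024 is a Monday, so the first Sunday is April 7.
1 September 2024 is a Sunday, so Sundays fall on 1, 8, 15, 22, 29; the last is September 29.
April 30, 2024 lies within the daylight-saving period (7 April – 29 September), so Kestara is on daylight time, UTC+14:00.
10:30 Kestara − 14h = 20:30 UTC (rolling into the previous day, 29 April 2024).
1 April 2024 is a Monday, so Sundays fall on 7, 14, 21, 28; the last is April 28.
1 October 2024 is a Tuesday, so the first Sunday is October 6 and the fourth is October 27.
At the standard offset (UTC+07:00), 20:30 UTC + 7h = 03:30 Ulath Standard Time standard time (rolling into the next day, 30 April 2024).
The standard-time date in Ulath Standard Time, April 30, 2024, falls between 28 April and 27 October, so daylight saving is in effect and Ulath Standard Time is at UTC+08:00.
20:30 UTC + 8h = 04:30 Ulath Standard Time (rolling into the next day, 30 April 2024).

04:30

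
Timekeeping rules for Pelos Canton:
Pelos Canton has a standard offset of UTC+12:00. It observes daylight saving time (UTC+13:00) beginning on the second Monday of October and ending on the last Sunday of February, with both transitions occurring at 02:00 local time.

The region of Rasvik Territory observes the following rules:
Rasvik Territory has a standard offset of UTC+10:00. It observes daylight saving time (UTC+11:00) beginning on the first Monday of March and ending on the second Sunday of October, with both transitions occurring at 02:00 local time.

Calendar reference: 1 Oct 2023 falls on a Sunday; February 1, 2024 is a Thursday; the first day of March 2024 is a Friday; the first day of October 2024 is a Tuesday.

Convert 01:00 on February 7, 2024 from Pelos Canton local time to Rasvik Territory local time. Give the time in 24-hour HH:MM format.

1 October 2023 is a Sunday, so the first Monday is October 2 and the second is October 9.
1 February 2024 is a Thursday, so Sundays fall on 4, 11, 18, 25; the last is February 25.
February 7, 2024 lies within the daylight-saving period (9 October 2023 – 25 February 2024), so Pelos Canton is on daylight time, UTC+13:00.
01:00 Pelos Canton − 13h = 12:00 UTC (rolling into the previous day, 6 February 2024).
1 March 2024 is a Friday, so the first Monday is March 4.
1 October 2024 is a Tuesday, so the first Sunday is October 6 and the second is October 13.
At the standard offset (UTC+10:00), 12:00 UTC + 10h = 22:00 Rasvik Territory standard time.
The standard-time date in Rasvik Territory, February 6, 2024, does not fall between 4 March and 13 October, so daylight saving is not in effect and Rasvik Territory is at UTC+10:00.
12:00 UTC + 10h = 22:00 Rasvik Territory.

22:00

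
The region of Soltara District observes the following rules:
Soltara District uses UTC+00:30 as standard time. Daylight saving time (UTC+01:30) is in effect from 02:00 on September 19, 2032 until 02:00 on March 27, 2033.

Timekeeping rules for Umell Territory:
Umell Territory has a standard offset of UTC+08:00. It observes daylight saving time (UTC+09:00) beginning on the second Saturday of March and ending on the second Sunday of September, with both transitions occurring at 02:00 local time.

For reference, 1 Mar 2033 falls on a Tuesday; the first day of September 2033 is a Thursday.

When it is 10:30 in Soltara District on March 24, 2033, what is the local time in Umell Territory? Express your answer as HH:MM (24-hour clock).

18:00

March 24, 2033 lies within the daylight-saving period (19 September 2032 – 27 March 2033), so Soltara District is on daylight time, UTC+01:30.
10:30 Soltara District − 1h30m = 09:00 UTC.
1 March 2033 is a Tuesday, so the first Saturday is March 5 and the second is March 12.
1 September 2033 is a Thursday, so the first Sunday is September 4 and the second is September 11.
At the standard offset (UTC+08:00), 09:00 UTC + 8h = 17:00 Umell Territory standard time.
The standard-time date in Umell Territory, March 24, 2033, lies within the daylight-saving period (12 March – 11 September), so Umell Territory is on daylight time, UTC+09:00.
09:00 UTC + 9h = 18:00 Umell Territory.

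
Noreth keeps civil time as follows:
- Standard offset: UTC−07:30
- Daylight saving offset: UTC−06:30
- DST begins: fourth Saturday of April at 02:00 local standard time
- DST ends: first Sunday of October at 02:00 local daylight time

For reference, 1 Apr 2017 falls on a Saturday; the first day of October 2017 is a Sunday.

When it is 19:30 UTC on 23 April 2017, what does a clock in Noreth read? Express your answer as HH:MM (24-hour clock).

13:00

1 April 2017 is a Saturday, so the first Saturday is April 1 and the fourth is April 22.
1 October 2017 is a Sunday, so the first Sunday is October 1.
At the standard offset (UTC−07:30), 19:30 UTC − 7h30m = 12:00 Noreth standard time.
The standard-time date in Noreth, 23 April 2017, falls between 22 April and 1 October, so daylight saving is in effect and Noreth is at UTC−06:30.
19:30 UTC − 6h30m = 13:00 local.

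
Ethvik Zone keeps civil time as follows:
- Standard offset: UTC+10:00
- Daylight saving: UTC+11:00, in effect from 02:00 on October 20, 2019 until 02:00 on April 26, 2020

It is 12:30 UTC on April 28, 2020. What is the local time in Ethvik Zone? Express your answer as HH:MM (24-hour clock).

At the standard offset (UTC+10:00), 12:30 UTC + 10h = 22:30 Ethvik Zone standard time.
The standard-time date in Ethvik Zone, April 28, 2020, is outside the daylight-saving period (20 October 2019 – 26 April 2020), so Ethvik Zone is on standard time, UTC+10:00.
12:30 UTC + 10h = 22:30 local.

22:30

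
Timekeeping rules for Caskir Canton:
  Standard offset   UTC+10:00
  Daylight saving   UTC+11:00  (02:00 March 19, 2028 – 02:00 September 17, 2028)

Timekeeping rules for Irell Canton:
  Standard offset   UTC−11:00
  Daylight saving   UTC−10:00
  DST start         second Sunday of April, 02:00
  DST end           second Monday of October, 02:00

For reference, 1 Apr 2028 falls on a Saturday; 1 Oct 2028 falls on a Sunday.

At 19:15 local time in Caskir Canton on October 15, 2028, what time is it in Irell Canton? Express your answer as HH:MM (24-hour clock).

22:15

Daylight saving runs 19 March – 17 September; October 15, 2028 is outside that window, so Caskir Canton is on standard time at UTC+10:00.
19:15 Caskir Canton − 10h = 09:15 UTC.
1 April 2028 is a Saturday, so the first Sunday is April 2 and the second is April 9.
1 October 2028 is a Sunday, so the first Monday is October 2 and the second is October 9.
At the standard offset (UTC−11:00), 09:15 UTC − 11h = 22:15 Irell Canton standard time (rolling into the previous day, 14 October 2028).
The standard-time date in Irell Canton, October 14, 2028, is outside the daylight-saving period (9 April – 9 October), so Irell Canton is on standard time, UTC−11:00.
09:15 UTC − 11h = 22:15 Irell Canton (rolling into the previous day, 14 October 2028).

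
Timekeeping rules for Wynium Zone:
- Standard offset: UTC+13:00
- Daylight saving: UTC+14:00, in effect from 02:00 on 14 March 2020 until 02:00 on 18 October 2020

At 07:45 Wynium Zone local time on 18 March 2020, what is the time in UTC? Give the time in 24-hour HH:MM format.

17:45

18 March 2020 falls between 14 March and 18 October, so daylight saving is in effect and Wynium Zone is at UTC+14:00.
07:45 local − 14h = 17:45 UTC (rolling into the previous day, 17 March 2020).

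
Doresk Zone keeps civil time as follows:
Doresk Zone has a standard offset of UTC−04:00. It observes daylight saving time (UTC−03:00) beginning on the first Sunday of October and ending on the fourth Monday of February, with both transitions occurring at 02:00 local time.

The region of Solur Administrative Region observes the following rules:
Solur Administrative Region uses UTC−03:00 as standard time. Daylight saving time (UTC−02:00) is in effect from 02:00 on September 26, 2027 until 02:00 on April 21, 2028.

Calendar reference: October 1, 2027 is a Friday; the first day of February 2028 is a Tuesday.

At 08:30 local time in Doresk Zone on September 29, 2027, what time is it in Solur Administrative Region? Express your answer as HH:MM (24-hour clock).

10:30

1 October 2027 is a Friday, so the first Sunday is October 3.
1 February 2028 is a Tuesday, so the first Monday is February 7 and the fourth is February 28.
September 29, 2027 is outside the daylight-saving period (3 October 2027 – 28 February 2028), so Doresk Zone is on standard time, UTC−04:00.
08:30 Doresk Zone + 4h = 12:30 UTC.
At the standard offset (UTC−03:00), 12:30 UTC − 3h = 09:30 Solur Administrative Region standard time.
Daylight saving runs 26 September 2027 – 21 April 2028; the standard-time date in Solur Administrative Region, September 29, 2027, is inside that window, so Solur Administrative Region is at UTC−02:00.
12:30 UTC − 2h = 10:30 Solur Administrative Region.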